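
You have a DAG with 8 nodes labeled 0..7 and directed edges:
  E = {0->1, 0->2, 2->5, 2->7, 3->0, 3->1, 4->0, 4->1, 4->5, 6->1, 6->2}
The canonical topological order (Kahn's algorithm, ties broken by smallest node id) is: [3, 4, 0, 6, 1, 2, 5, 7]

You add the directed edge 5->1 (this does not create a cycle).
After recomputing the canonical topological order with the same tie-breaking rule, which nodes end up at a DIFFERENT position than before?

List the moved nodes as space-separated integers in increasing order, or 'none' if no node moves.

Answer: 1 2 5

Derivation:
Old toposort: [3, 4, 0, 6, 1, 2, 5, 7]
Added edge 5->1
Recompute Kahn (smallest-id tiebreak):
  initial in-degrees: [2, 5, 2, 0, 0, 2, 0, 1]
  ready (indeg=0): [3, 4, 6]
  pop 3: indeg[0]->1; indeg[1]->4 | ready=[4, 6] | order so far=[3]
  pop 4: indeg[0]->0; indeg[1]->3; indeg[5]->1 | ready=[0, 6] | order so far=[3, 4]
  pop 0: indeg[1]->2; indeg[2]->1 | ready=[6] | order so far=[3, 4, 0]
  pop 6: indeg[1]->1; indeg[2]->0 | ready=[2] | order so far=[3, 4, 0, 6]
  pop 2: indeg[5]->0; indeg[7]->0 | ready=[5, 7] | order so far=[3, 4, 0, 6, 2]
  pop 5: indeg[1]->0 | ready=[1, 7] | order so far=[3, 4, 0, 6, 2, 5]
  pop 1: no out-edges | ready=[7] | order so far=[3, 4, 0, 6, 2, 5, 1]
  pop 7: no out-edges | ready=[] | order so far=[3, 4, 0, 6, 2, 5, 1, 7]
New canonical toposort: [3, 4, 0, 6, 2, 5, 1, 7]
Compare positions:
  Node 0: index 2 -> 2 (same)
  Node 1: index 4 -> 6 (moved)
  Node 2: index 5 -> 4 (moved)
  Node 3: index 0 -> 0 (same)
  Node 4: index 1 -> 1 (same)
  Node 5: index 6 -> 5 (moved)
  Node 6: index 3 -> 3 (same)
  Node 7: index 7 -> 7 (same)
Nodes that changed position: 1 2 5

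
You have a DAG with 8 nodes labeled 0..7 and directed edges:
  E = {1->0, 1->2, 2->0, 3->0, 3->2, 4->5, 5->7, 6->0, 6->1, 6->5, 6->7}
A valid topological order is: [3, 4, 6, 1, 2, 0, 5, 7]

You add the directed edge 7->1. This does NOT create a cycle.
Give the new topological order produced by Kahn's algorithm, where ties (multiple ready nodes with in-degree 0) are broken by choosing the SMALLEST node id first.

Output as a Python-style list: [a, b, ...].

Old toposort: [3, 4, 6, 1, 2, 0, 5, 7]
Added edge: 7->1
Position of 7 (7) > position of 1 (3). Must reorder: 7 must now come before 1.
Run Kahn's algorithm (break ties by smallest node id):
  initial in-degrees: [4, 2, 2, 0, 0, 2, 0, 2]
  ready (indeg=0): [3, 4, 6]
  pop 3: indeg[0]->3; indeg[2]->1 | ready=[4, 6] | order so far=[3]
  pop 4: indeg[5]->1 | ready=[6] | order so far=[3, 4]
  pop 6: indeg[0]->2; indeg[1]->1; indeg[5]->0; indeg[7]->1 | ready=[5] | order so far=[3, 4, 6]
  pop 5: indeg[7]->0 | ready=[7] | order so far=[3, 4, 6, 5]
  pop 7: indeg[1]->0 | ready=[1] | order so far=[3, 4, 6, 5, 7]
  pop 1: indeg[0]->1; indeg[2]->0 | ready=[2] | order so far=[3, 4, 6, 5, 7, 1]
  pop 2: indeg[0]->0 | ready=[0] | order so far=[3, 4, 6, 5, 7, 1, 2]
  pop 0: no out-edges | ready=[] | order so far=[3, 4, 6, 5, 7, 1, 2, 0]
  Result: [3, 4, 6, 5, 7, 1, 2, 0]

Answer: [3, 4, 6, 5, 7, 1, 2, 0]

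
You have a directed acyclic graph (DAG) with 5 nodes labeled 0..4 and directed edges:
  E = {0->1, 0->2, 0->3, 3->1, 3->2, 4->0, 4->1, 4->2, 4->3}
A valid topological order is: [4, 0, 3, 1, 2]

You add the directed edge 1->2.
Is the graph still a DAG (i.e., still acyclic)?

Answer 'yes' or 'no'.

Answer: yes

Derivation:
Given toposort: [4, 0, 3, 1, 2]
Position of 1: index 3; position of 2: index 4
New edge 1->2: forward
Forward edge: respects the existing order. Still a DAG, same toposort still valid.
Still a DAG? yes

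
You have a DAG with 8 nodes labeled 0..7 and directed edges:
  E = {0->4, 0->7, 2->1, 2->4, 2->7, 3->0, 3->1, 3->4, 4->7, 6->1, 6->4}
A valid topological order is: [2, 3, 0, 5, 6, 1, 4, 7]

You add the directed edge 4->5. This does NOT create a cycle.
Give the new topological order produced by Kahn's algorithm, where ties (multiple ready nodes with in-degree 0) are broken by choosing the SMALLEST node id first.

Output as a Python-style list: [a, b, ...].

Answer: [2, 3, 0, 6, 1, 4, 5, 7]

Derivation:
Old toposort: [2, 3, 0, 5, 6, 1, 4, 7]
Added edge: 4->5
Position of 4 (6) > position of 5 (3). Must reorder: 4 must now come before 5.
Run Kahn's algorithm (break ties by smallest node id):
  initial in-degrees: [1, 3, 0, 0, 4, 1, 0, 3]
  ready (indeg=0): [2, 3, 6]
  pop 2: indeg[1]->2; indeg[4]->3; indeg[7]->2 | ready=[3, 6] | order so far=[2]
  pop 3: indeg[0]->0; indeg[1]->1; indeg[4]->2 | ready=[0, 6] | order so far=[2, 3]
  pop 0: indeg[4]->1; indeg[7]->1 | ready=[6] | order so far=[2, 3, 0]
  pop 6: indeg[1]->0; indeg[4]->0 | ready=[1, 4] | order so far=[2, 3, 0, 6]
  pop 1: no out-edges | ready=[4] | order so far=[2, 3, 0, 6, 1]
  pop 4: indeg[5]->0; indeg[7]->0 | ready=[5, 7] | order so far=[2, 3, 0, 6, 1, 4]
  pop 5: no out-edges | ready=[7] | order so far=[2, 3, 0, 6, 1, 4, 5]
  pop 7: no out-edges | ready=[] | order so far=[2, 3, 0, 6, 1, 4, 5, 7]
  Result: [2, 3, 0, 6, 1, 4, 5, 7]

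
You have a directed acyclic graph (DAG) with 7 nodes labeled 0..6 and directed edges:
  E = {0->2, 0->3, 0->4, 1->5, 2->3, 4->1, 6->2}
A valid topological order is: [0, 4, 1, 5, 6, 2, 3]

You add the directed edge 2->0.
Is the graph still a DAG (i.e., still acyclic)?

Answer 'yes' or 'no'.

Answer: no

Derivation:
Given toposort: [0, 4, 1, 5, 6, 2, 3]
Position of 2: index 5; position of 0: index 0
New edge 2->0: backward (u after v in old order)
Backward edge: old toposort is now invalid. Check if this creates a cycle.
Does 0 already reach 2? Reachable from 0: [0, 1, 2, 3, 4, 5]. YES -> cycle!
Still a DAG? no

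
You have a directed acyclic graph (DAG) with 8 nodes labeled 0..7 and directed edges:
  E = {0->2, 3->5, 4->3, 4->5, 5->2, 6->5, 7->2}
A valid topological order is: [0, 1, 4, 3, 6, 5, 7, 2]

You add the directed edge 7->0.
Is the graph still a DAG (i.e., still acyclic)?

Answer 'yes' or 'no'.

Given toposort: [0, 1, 4, 3, 6, 5, 7, 2]
Position of 7: index 6; position of 0: index 0
New edge 7->0: backward (u after v in old order)
Backward edge: old toposort is now invalid. Check if this creates a cycle.
Does 0 already reach 7? Reachable from 0: [0, 2]. NO -> still a DAG (reorder needed).
Still a DAG? yes

Answer: yes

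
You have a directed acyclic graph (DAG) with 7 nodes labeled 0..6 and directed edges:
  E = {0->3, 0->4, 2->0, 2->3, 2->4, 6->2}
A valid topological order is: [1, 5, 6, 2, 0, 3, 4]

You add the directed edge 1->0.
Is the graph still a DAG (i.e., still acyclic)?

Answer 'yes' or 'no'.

Given toposort: [1, 5, 6, 2, 0, 3, 4]
Position of 1: index 0; position of 0: index 4
New edge 1->0: forward
Forward edge: respects the existing order. Still a DAG, same toposort still valid.
Still a DAG? yes

Answer: yes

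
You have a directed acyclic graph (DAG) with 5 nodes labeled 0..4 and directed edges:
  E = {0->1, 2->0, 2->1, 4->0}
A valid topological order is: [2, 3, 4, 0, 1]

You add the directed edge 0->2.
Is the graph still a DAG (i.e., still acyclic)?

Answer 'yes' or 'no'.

Answer: no

Derivation:
Given toposort: [2, 3, 4, 0, 1]
Position of 0: index 3; position of 2: index 0
New edge 0->2: backward (u after v in old order)
Backward edge: old toposort is now invalid. Check if this creates a cycle.
Does 2 already reach 0? Reachable from 2: [0, 1, 2]. YES -> cycle!
Still a DAG? no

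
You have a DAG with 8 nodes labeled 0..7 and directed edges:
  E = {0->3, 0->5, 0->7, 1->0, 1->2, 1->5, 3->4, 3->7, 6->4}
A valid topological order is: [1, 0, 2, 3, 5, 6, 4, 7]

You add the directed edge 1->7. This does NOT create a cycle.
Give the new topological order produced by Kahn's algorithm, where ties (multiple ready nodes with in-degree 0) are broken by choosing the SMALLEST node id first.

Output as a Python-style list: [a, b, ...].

Old toposort: [1, 0, 2, 3, 5, 6, 4, 7]
Added edge: 1->7
Position of 1 (0) < position of 7 (7). Old order still valid.
Run Kahn's algorithm (break ties by smallest node id):
  initial in-degrees: [1, 0, 1, 1, 2, 2, 0, 3]
  ready (indeg=0): [1, 6]
  pop 1: indeg[0]->0; indeg[2]->0; indeg[5]->1; indeg[7]->2 | ready=[0, 2, 6] | order so far=[1]
  pop 0: indeg[3]->0; indeg[5]->0; indeg[7]->1 | ready=[2, 3, 5, 6] | order so far=[1, 0]
  pop 2: no out-edges | ready=[3, 5, 6] | order so far=[1, 0, 2]
  pop 3: indeg[4]->1; indeg[7]->0 | ready=[5, 6, 7] | order so far=[1, 0, 2, 3]
  pop 5: no out-edges | ready=[6, 7] | order so far=[1, 0, 2, 3, 5]
  pop 6: indeg[4]->0 | ready=[4, 7] | order so far=[1, 0, 2, 3, 5, 6]
  pop 4: no out-edges | ready=[7] | order so far=[1, 0, 2, 3, 5, 6, 4]
  pop 7: no out-edges | ready=[] | order so far=[1, 0, 2, 3, 5, 6, 4, 7]
  Result: [1, 0, 2, 3, 5, 6, 4, 7]

Answer: [1, 0, 2, 3, 5, 6, 4, 7]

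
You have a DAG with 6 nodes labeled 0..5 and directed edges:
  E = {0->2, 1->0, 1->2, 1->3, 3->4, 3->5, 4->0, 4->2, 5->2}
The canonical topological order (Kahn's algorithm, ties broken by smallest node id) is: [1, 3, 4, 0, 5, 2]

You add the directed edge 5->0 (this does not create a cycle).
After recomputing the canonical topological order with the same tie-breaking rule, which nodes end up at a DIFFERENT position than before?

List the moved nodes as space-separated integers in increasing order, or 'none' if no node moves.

Old toposort: [1, 3, 4, 0, 5, 2]
Added edge 5->0
Recompute Kahn (smallest-id tiebreak):
  initial in-degrees: [3, 0, 4, 1, 1, 1]
  ready (indeg=0): [1]
  pop 1: indeg[0]->2; indeg[2]->3; indeg[3]->0 | ready=[3] | order so far=[1]
  pop 3: indeg[4]->0; indeg[5]->0 | ready=[4, 5] | order so far=[1, 3]
  pop 4: indeg[0]->1; indeg[2]->2 | ready=[5] | order so far=[1, 3, 4]
  pop 5: indeg[0]->0; indeg[2]->1 | ready=[0] | order so far=[1, 3, 4, 5]
  pop 0: indeg[2]->0 | ready=[2] | order so far=[1, 3, 4, 5, 0]
  pop 2: no out-edges | ready=[] | order so far=[1, 3, 4, 5, 0, 2]
New canonical toposort: [1, 3, 4, 5, 0, 2]
Compare positions:
  Node 0: index 3 -> 4 (moved)
  Node 1: index 0 -> 0 (same)
  Node 2: index 5 -> 5 (same)
  Node 3: index 1 -> 1 (same)
  Node 4: index 2 -> 2 (same)
  Node 5: index 4 -> 3 (moved)
Nodes that changed position: 0 5

Answer: 0 5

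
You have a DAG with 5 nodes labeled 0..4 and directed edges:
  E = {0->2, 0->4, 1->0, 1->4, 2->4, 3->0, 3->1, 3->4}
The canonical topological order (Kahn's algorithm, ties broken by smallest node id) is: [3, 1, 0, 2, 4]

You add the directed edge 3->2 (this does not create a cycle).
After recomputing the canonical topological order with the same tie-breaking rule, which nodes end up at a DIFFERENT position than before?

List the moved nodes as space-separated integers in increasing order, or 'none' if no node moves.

Old toposort: [3, 1, 0, 2, 4]
Added edge 3->2
Recompute Kahn (smallest-id tiebreak):
  initial in-degrees: [2, 1, 2, 0, 4]
  ready (indeg=0): [3]
  pop 3: indeg[0]->1; indeg[1]->0; indeg[2]->1; indeg[4]->3 | ready=[1] | order so far=[3]
  pop 1: indeg[0]->0; indeg[4]->2 | ready=[0] | order so far=[3, 1]
  pop 0: indeg[2]->0; indeg[4]->1 | ready=[2] | order so far=[3, 1, 0]
  pop 2: indeg[4]->0 | ready=[4] | order so far=[3, 1, 0, 2]
  pop 4: no out-edges | ready=[] | order so far=[3, 1, 0, 2, 4]
New canonical toposort: [3, 1, 0, 2, 4]
Compare positions:
  Node 0: index 2 -> 2 (same)
  Node 1: index 1 -> 1 (same)
  Node 2: index 3 -> 3 (same)
  Node 3: index 0 -> 0 (same)
  Node 4: index 4 -> 4 (same)
Nodes that changed position: none

Answer: none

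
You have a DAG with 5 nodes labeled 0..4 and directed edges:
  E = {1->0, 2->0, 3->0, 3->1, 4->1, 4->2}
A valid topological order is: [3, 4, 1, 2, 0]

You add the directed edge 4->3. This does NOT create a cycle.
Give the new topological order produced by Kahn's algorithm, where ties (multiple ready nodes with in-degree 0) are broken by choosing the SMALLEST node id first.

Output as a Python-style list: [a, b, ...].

Answer: [4, 2, 3, 1, 0]

Derivation:
Old toposort: [3, 4, 1, 2, 0]
Added edge: 4->3
Position of 4 (1) > position of 3 (0). Must reorder: 4 must now come before 3.
Run Kahn's algorithm (break ties by smallest node id):
  initial in-degrees: [3, 2, 1, 1, 0]
  ready (indeg=0): [4]
  pop 4: indeg[1]->1; indeg[2]->0; indeg[3]->0 | ready=[2, 3] | order so far=[4]
  pop 2: indeg[0]->2 | ready=[3] | order so far=[4, 2]
  pop 3: indeg[0]->1; indeg[1]->0 | ready=[1] | order so far=[4, 2, 3]
  pop 1: indeg[0]->0 | ready=[0] | order so far=[4, 2, 3, 1]
  pop 0: no out-edges | ready=[] | order so far=[4, 2, 3, 1, 0]
  Result: [4, 2, 3, 1, 0]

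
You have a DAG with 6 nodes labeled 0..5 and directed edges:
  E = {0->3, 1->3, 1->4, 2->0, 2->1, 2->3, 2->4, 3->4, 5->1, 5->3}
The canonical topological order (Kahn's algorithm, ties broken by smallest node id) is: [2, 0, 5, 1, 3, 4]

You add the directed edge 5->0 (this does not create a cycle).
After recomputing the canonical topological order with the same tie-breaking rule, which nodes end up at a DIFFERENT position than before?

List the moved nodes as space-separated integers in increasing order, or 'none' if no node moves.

Old toposort: [2, 0, 5, 1, 3, 4]
Added edge 5->0
Recompute Kahn (smallest-id tiebreak):
  initial in-degrees: [2, 2, 0, 4, 3, 0]
  ready (indeg=0): [2, 5]
  pop 2: indeg[0]->1; indeg[1]->1; indeg[3]->3; indeg[4]->2 | ready=[5] | order so far=[2]
  pop 5: indeg[0]->0; indeg[1]->0; indeg[3]->2 | ready=[0, 1] | order so far=[2, 5]
  pop 0: indeg[3]->1 | ready=[1] | order so far=[2, 5, 0]
  pop 1: indeg[3]->0; indeg[4]->1 | ready=[3] | order so far=[2, 5, 0, 1]
  pop 3: indeg[4]->0 | ready=[4] | order so far=[2, 5, 0, 1, 3]
  pop 4: no out-edges | ready=[] | order so far=[2, 5, 0, 1, 3, 4]
New canonical toposort: [2, 5, 0, 1, 3, 4]
Compare positions:
  Node 0: index 1 -> 2 (moved)
  Node 1: index 3 -> 3 (same)
  Node 2: index 0 -> 0 (same)
  Node 3: index 4 -> 4 (same)
  Node 4: index 5 -> 5 (same)
  Node 5: index 2 -> 1 (moved)
Nodes that changed position: 0 5

Answer: 0 5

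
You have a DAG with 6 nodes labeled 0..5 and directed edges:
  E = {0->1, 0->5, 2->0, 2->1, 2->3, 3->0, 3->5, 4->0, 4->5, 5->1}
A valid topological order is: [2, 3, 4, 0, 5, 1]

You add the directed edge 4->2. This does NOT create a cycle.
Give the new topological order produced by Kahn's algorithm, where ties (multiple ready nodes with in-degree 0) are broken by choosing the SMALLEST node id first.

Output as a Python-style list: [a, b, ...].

Old toposort: [2, 3, 4, 0, 5, 1]
Added edge: 4->2
Position of 4 (2) > position of 2 (0). Must reorder: 4 must now come before 2.
Run Kahn's algorithm (break ties by smallest node id):
  initial in-degrees: [3, 3, 1, 1, 0, 3]
  ready (indeg=0): [4]
  pop 4: indeg[0]->2; indeg[2]->0; indeg[5]->2 | ready=[2] | order so far=[4]
  pop 2: indeg[0]->1; indeg[1]->2; indeg[3]->0 | ready=[3] | order so far=[4, 2]
  pop 3: indeg[0]->0; indeg[5]->1 | ready=[0] | order so far=[4, 2, 3]
  pop 0: indeg[1]->1; indeg[5]->0 | ready=[5] | order so far=[4, 2, 3, 0]
  pop 5: indeg[1]->0 | ready=[1] | order so far=[4, 2, 3, 0, 5]
  pop 1: no out-edges | ready=[] | order so far=[4, 2, 3, 0, 5, 1]
  Result: [4, 2, 3, 0, 5, 1]

Answer: [4, 2, 3, 0, 5, 1]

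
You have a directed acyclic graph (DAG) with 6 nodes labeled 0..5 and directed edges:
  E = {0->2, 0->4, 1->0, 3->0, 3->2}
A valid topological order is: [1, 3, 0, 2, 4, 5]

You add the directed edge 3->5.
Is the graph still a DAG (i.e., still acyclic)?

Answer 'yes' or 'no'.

Given toposort: [1, 3, 0, 2, 4, 5]
Position of 3: index 1; position of 5: index 5
New edge 3->5: forward
Forward edge: respects the existing order. Still a DAG, same toposort still valid.
Still a DAG? yes

Answer: yes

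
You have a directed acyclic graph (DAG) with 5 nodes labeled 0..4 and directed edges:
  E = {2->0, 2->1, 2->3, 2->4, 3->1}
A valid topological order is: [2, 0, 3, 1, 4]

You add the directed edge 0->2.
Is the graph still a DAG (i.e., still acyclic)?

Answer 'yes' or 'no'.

Given toposort: [2, 0, 3, 1, 4]
Position of 0: index 1; position of 2: index 0
New edge 0->2: backward (u after v in old order)
Backward edge: old toposort is now invalid. Check if this creates a cycle.
Does 2 already reach 0? Reachable from 2: [0, 1, 2, 3, 4]. YES -> cycle!
Still a DAG? no

Answer: no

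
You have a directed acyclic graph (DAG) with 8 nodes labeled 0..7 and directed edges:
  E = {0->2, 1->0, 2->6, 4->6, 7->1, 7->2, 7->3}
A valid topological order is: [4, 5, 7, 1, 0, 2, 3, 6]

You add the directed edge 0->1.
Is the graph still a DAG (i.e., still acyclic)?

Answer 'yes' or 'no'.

Answer: no

Derivation:
Given toposort: [4, 5, 7, 1, 0, 2, 3, 6]
Position of 0: index 4; position of 1: index 3
New edge 0->1: backward (u after v in old order)
Backward edge: old toposort is now invalid. Check if this creates a cycle.
Does 1 already reach 0? Reachable from 1: [0, 1, 2, 6]. YES -> cycle!
Still a DAG? no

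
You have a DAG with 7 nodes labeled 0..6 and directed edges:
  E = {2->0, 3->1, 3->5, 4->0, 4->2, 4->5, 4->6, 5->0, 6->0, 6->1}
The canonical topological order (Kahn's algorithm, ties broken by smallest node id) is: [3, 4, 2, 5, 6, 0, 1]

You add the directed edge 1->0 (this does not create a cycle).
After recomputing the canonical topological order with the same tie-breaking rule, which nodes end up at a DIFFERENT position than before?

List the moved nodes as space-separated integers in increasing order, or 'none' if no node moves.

Old toposort: [3, 4, 2, 5, 6, 0, 1]
Added edge 1->0
Recompute Kahn (smallest-id tiebreak):
  initial in-degrees: [5, 2, 1, 0, 0, 2, 1]
  ready (indeg=0): [3, 4]
  pop 3: indeg[1]->1; indeg[5]->1 | ready=[4] | order so far=[3]
  pop 4: indeg[0]->4; indeg[2]->0; indeg[5]->0; indeg[6]->0 | ready=[2, 5, 6] | order so far=[3, 4]
  pop 2: indeg[0]->3 | ready=[5, 6] | order so far=[3, 4, 2]
  pop 5: indeg[0]->2 | ready=[6] | order so far=[3, 4, 2, 5]
  pop 6: indeg[0]->1; indeg[1]->0 | ready=[1] | order so far=[3, 4, 2, 5, 6]
  pop 1: indeg[0]->0 | ready=[0] | order so far=[3, 4, 2, 5, 6, 1]
  pop 0: no out-edges | ready=[] | order so far=[3, 4, 2, 5, 6, 1, 0]
New canonical toposort: [3, 4, 2, 5, 6, 1, 0]
Compare positions:
  Node 0: index 5 -> 6 (moved)
  Node 1: index 6 -> 5 (moved)
  Node 2: index 2 -> 2 (same)
  Node 3: index 0 -> 0 (same)
  Node 4: index 1 -> 1 (same)
  Node 5: index 3 -> 3 (same)
  Node 6: index 4 -> 4 (same)
Nodes that changed position: 0 1

Answer: 0 1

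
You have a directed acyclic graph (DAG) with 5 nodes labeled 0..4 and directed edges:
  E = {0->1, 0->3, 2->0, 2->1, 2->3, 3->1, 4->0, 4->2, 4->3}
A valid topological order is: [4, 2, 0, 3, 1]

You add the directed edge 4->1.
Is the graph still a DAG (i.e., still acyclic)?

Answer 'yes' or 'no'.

Given toposort: [4, 2, 0, 3, 1]
Position of 4: index 0; position of 1: index 4
New edge 4->1: forward
Forward edge: respects the existing order. Still a DAG, same toposort still valid.
Still a DAG? yes

Answer: yes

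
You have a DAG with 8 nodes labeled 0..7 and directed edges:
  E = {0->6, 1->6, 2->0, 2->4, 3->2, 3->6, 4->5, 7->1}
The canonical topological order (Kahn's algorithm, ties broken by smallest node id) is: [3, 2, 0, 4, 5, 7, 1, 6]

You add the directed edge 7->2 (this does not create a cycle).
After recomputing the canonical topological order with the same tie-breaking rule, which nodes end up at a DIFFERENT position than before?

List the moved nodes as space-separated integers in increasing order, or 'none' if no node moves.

Old toposort: [3, 2, 0, 4, 5, 7, 1, 6]
Added edge 7->2
Recompute Kahn (smallest-id tiebreak):
  initial in-degrees: [1, 1, 2, 0, 1, 1, 3, 0]
  ready (indeg=0): [3, 7]
  pop 3: indeg[2]->1; indeg[6]->2 | ready=[7] | order so far=[3]
  pop 7: indeg[1]->0; indeg[2]->0 | ready=[1, 2] | order so far=[3, 7]
  pop 1: indeg[6]->1 | ready=[2] | order so far=[3, 7, 1]
  pop 2: indeg[0]->0; indeg[4]->0 | ready=[0, 4] | order so far=[3, 7, 1, 2]
  pop 0: indeg[6]->0 | ready=[4, 6] | order so far=[3, 7, 1, 2, 0]
  pop 4: indeg[5]->0 | ready=[5, 6] | order so far=[3, 7, 1, 2, 0, 4]
  pop 5: no out-edges | ready=[6] | order so far=[3, 7, 1, 2, 0, 4, 5]
  pop 6: no out-edges | ready=[] | order so far=[3, 7, 1, 2, 0, 4, 5, 6]
New canonical toposort: [3, 7, 1, 2, 0, 4, 5, 6]
Compare positions:
  Node 0: index 2 -> 4 (moved)
  Node 1: index 6 -> 2 (moved)
  Node 2: index 1 -> 3 (moved)
  Node 3: index 0 -> 0 (same)
  Node 4: index 3 -> 5 (moved)
  Node 5: index 4 -> 6 (moved)
  Node 6: index 7 -> 7 (same)
  Node 7: index 5 -> 1 (moved)
Nodes that changed position: 0 1 2 4 5 7

Answer: 0 1 2 4 5 7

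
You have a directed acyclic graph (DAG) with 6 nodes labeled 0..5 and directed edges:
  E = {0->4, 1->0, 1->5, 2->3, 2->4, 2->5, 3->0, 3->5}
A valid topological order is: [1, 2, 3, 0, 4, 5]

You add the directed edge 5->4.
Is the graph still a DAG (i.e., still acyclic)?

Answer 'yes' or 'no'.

Answer: yes

Derivation:
Given toposort: [1, 2, 3, 0, 4, 5]
Position of 5: index 5; position of 4: index 4
New edge 5->4: backward (u after v in old order)
Backward edge: old toposort is now invalid. Check if this creates a cycle.
Does 4 already reach 5? Reachable from 4: [4]. NO -> still a DAG (reorder needed).
Still a DAG? yes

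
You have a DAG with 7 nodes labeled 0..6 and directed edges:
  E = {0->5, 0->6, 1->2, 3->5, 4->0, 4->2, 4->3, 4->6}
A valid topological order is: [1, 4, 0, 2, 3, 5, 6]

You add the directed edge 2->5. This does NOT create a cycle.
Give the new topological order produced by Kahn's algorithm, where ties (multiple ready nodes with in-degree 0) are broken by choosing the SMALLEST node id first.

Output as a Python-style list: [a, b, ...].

Old toposort: [1, 4, 0, 2, 3, 5, 6]
Added edge: 2->5
Position of 2 (3) < position of 5 (5). Old order still valid.
Run Kahn's algorithm (break ties by smallest node id):
  initial in-degrees: [1, 0, 2, 1, 0, 3, 2]
  ready (indeg=0): [1, 4]
  pop 1: indeg[2]->1 | ready=[4] | order so far=[1]
  pop 4: indeg[0]->0; indeg[2]->0; indeg[3]->0; indeg[6]->1 | ready=[0, 2, 3] | order so far=[1, 4]
  pop 0: indeg[5]->2; indeg[6]->0 | ready=[2, 3, 6] | order so far=[1, 4, 0]
  pop 2: indeg[5]->1 | ready=[3, 6] | order so far=[1, 4, 0, 2]
  pop 3: indeg[5]->0 | ready=[5, 6] | order so far=[1, 4, 0, 2, 3]
  pop 5: no out-edges | ready=[6] | order so far=[1, 4, 0, 2, 3, 5]
  pop 6: no out-edges | ready=[] | order so far=[1, 4, 0, 2, 3, 5, 6]
  Result: [1, 4, 0, 2, 3, 5, 6]

Answer: [1, 4, 0, 2, 3, 5, 6]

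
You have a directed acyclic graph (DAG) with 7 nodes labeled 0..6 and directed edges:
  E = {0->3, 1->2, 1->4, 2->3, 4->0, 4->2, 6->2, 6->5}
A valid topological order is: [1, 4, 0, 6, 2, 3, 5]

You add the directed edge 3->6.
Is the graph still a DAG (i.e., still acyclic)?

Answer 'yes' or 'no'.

Answer: no

Derivation:
Given toposort: [1, 4, 0, 6, 2, 3, 5]
Position of 3: index 5; position of 6: index 3
New edge 3->6: backward (u after v in old order)
Backward edge: old toposort is now invalid. Check if this creates a cycle.
Does 6 already reach 3? Reachable from 6: [2, 3, 5, 6]. YES -> cycle!
Still a DAG? no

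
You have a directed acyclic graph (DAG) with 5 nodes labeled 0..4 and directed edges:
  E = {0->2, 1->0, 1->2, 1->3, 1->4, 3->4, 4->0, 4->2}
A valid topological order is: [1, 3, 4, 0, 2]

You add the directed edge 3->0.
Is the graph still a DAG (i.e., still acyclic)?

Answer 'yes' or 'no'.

Answer: yes

Derivation:
Given toposort: [1, 3, 4, 0, 2]
Position of 3: index 1; position of 0: index 3
New edge 3->0: forward
Forward edge: respects the existing order. Still a DAG, same toposort still valid.
Still a DAG? yes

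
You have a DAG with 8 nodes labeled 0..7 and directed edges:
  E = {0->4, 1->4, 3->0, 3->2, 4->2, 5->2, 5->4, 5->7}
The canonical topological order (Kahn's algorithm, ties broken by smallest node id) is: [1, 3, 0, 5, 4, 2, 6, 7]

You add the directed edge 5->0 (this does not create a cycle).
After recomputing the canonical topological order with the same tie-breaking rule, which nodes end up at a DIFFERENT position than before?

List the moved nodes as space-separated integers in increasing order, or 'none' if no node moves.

Old toposort: [1, 3, 0, 5, 4, 2, 6, 7]
Added edge 5->0
Recompute Kahn (smallest-id tiebreak):
  initial in-degrees: [2, 0, 3, 0, 3, 0, 0, 1]
  ready (indeg=0): [1, 3, 5, 6]
  pop 1: indeg[4]->2 | ready=[3, 5, 6] | order so far=[1]
  pop 3: indeg[0]->1; indeg[2]->2 | ready=[5, 6] | order so far=[1, 3]
  pop 5: indeg[0]->0; indeg[2]->1; indeg[4]->1; indeg[7]->0 | ready=[0, 6, 7] | order so far=[1, 3, 5]
  pop 0: indeg[4]->0 | ready=[4, 6, 7] | order so far=[1, 3, 5, 0]
  pop 4: indeg[2]->0 | ready=[2, 6, 7] | order so far=[1, 3, 5, 0, 4]
  pop 2: no out-edges | ready=[6, 7] | order so far=[1, 3, 5, 0, 4, 2]
  pop 6: no out-edges | ready=[7] | order so far=[1, 3, 5, 0, 4, 2, 6]
  pop 7: no out-edges | ready=[] | order so far=[1, 3, 5, 0, 4, 2, 6, 7]
New canonical toposort: [1, 3, 5, 0, 4, 2, 6, 7]
Compare positions:
  Node 0: index 2 -> 3 (moved)
  Node 1: index 0 -> 0 (same)
  Node 2: index 5 -> 5 (same)
  Node 3: index 1 -> 1 (same)
  Node 4: index 4 -> 4 (same)
  Node 5: index 3 -> 2 (moved)
  Node 6: index 6 -> 6 (same)
  Node 7: index 7 -> 7 (same)
Nodes that changed position: 0 5

Answer: 0 5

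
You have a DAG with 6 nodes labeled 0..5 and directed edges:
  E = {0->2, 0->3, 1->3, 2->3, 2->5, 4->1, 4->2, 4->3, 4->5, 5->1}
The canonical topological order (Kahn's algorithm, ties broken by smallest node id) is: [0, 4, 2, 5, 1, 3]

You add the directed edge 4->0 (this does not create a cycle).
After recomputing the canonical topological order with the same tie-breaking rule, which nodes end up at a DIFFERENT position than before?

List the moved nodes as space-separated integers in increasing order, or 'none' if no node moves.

Answer: 0 4

Derivation:
Old toposort: [0, 4, 2, 5, 1, 3]
Added edge 4->0
Recompute Kahn (smallest-id tiebreak):
  initial in-degrees: [1, 2, 2, 4, 0, 2]
  ready (indeg=0): [4]
  pop 4: indeg[0]->0; indeg[1]->1; indeg[2]->1; indeg[3]->3; indeg[5]->1 | ready=[0] | order so far=[4]
  pop 0: indeg[2]->0; indeg[3]->2 | ready=[2] | order so far=[4, 0]
  pop 2: indeg[3]->1; indeg[5]->0 | ready=[5] | order so far=[4, 0, 2]
  pop 5: indeg[1]->0 | ready=[1] | order so far=[4, 0, 2, 5]
  pop 1: indeg[3]->0 | ready=[3] | order so far=[4, 0, 2, 5, 1]
  pop 3: no out-edges | ready=[] | order so far=[4, 0, 2, 5, 1, 3]
New canonical toposort: [4, 0, 2, 5, 1, 3]
Compare positions:
  Node 0: index 0 -> 1 (moved)
  Node 1: index 4 -> 4 (same)
  Node 2: index 2 -> 2 (same)
  Node 3: index 5 -> 5 (same)
  Node 4: index 1 -> 0 (moved)
  Node 5: index 3 -> 3 (same)
Nodes that changed position: 0 4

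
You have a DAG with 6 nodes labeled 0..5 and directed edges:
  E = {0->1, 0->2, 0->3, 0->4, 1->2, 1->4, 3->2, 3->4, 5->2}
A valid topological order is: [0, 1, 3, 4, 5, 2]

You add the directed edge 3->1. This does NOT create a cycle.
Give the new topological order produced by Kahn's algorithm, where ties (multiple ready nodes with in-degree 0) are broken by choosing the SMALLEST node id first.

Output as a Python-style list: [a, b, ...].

Old toposort: [0, 1, 3, 4, 5, 2]
Added edge: 3->1
Position of 3 (2) > position of 1 (1). Must reorder: 3 must now come before 1.
Run Kahn's algorithm (break ties by smallest node id):
  initial in-degrees: [0, 2, 4, 1, 3, 0]
  ready (indeg=0): [0, 5]
  pop 0: indeg[1]->1; indeg[2]->3; indeg[3]->0; indeg[4]->2 | ready=[3, 5] | order so far=[0]
  pop 3: indeg[1]->0; indeg[2]->2; indeg[4]->1 | ready=[1, 5] | order so far=[0, 3]
  pop 1: indeg[2]->1; indeg[4]->0 | ready=[4, 5] | order so far=[0, 3, 1]
  pop 4: no out-edges | ready=[5] | order so far=[0, 3, 1, 4]
  pop 5: indeg[2]->0 | ready=[2] | order so far=[0, 3, 1, 4, 5]
  pop 2: no out-edges | ready=[] | order so far=[0, 3, 1, 4, 5, 2]
  Result: [0, 3, 1, 4, 5, 2]

Answer: [0, 3, 1, 4, 5, 2]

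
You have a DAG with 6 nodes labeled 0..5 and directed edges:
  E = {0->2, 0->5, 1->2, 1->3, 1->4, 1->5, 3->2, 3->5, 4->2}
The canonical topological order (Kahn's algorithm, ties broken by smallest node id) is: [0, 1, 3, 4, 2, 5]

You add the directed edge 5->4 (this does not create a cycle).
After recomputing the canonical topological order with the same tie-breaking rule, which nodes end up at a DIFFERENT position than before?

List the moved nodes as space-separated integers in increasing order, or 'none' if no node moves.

Old toposort: [0, 1, 3, 4, 2, 5]
Added edge 5->4
Recompute Kahn (smallest-id tiebreak):
  initial in-degrees: [0, 0, 4, 1, 2, 3]
  ready (indeg=0): [0, 1]
  pop 0: indeg[2]->3; indeg[5]->2 | ready=[1] | order so far=[0]
  pop 1: indeg[2]->2; indeg[3]->0; indeg[4]->1; indeg[5]->1 | ready=[3] | order so far=[0, 1]
  pop 3: indeg[2]->1; indeg[5]->0 | ready=[5] | order so far=[0, 1, 3]
  pop 5: indeg[4]->0 | ready=[4] | order so far=[0, 1, 3, 5]
  pop 4: indeg[2]->0 | ready=[2] | order so far=[0, 1, 3, 5, 4]
  pop 2: no out-edges | ready=[] | order so far=[0, 1, 3, 5, 4, 2]
New canonical toposort: [0, 1, 3, 5, 4, 2]
Compare positions:
  Node 0: index 0 -> 0 (same)
  Node 1: index 1 -> 1 (same)
  Node 2: index 4 -> 5 (moved)
  Node 3: index 2 -> 2 (same)
  Node 4: index 3 -> 4 (moved)
  Node 5: index 5 -> 3 (moved)
Nodes that changed position: 2 4 5

Answer: 2 4 5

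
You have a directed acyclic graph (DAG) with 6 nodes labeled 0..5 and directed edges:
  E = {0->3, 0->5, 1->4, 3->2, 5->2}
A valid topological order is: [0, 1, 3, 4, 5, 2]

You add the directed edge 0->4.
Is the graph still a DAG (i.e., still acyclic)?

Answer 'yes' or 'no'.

Given toposort: [0, 1, 3, 4, 5, 2]
Position of 0: index 0; position of 4: index 3
New edge 0->4: forward
Forward edge: respects the existing order. Still a DAG, same toposort still valid.
Still a DAG? yes

Answer: yes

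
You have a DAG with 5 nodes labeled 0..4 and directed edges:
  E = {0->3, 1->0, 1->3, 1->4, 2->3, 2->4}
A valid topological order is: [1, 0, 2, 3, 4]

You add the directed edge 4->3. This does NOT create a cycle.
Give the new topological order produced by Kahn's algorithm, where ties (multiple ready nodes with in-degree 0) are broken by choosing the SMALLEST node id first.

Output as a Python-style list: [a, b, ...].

Old toposort: [1, 0, 2, 3, 4]
Added edge: 4->3
Position of 4 (4) > position of 3 (3). Must reorder: 4 must now come before 3.
Run Kahn's algorithm (break ties by smallest node id):
  initial in-degrees: [1, 0, 0, 4, 2]
  ready (indeg=0): [1, 2]
  pop 1: indeg[0]->0; indeg[3]->3; indeg[4]->1 | ready=[0, 2] | order so far=[1]
  pop 0: indeg[3]->2 | ready=[2] | order so far=[1, 0]
  pop 2: indeg[3]->1; indeg[4]->0 | ready=[4] | order so far=[1, 0, 2]
  pop 4: indeg[3]->0 | ready=[3] | order so far=[1, 0, 2, 4]
  pop 3: no out-edges | ready=[] | order so far=[1, 0, 2, 4, 3]
  Result: [1, 0, 2, 4, 3]

Answer: [1, 0, 2, 4, 3]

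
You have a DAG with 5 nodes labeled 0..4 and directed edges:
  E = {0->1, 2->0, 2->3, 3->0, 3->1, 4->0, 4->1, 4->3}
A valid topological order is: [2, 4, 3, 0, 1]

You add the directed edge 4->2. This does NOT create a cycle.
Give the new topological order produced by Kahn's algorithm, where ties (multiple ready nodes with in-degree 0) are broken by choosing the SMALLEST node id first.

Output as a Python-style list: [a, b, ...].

Old toposort: [2, 4, 3, 0, 1]
Added edge: 4->2
Position of 4 (1) > position of 2 (0). Must reorder: 4 must now come before 2.
Run Kahn's algorithm (break ties by smallest node id):
  initial in-degrees: [3, 3, 1, 2, 0]
  ready (indeg=0): [4]
  pop 4: indeg[0]->2; indeg[1]->2; indeg[2]->0; indeg[3]->1 | ready=[2] | order so far=[4]
  pop 2: indeg[0]->1; indeg[3]->0 | ready=[3] | order so far=[4, 2]
  pop 3: indeg[0]->0; indeg[1]->1 | ready=[0] | order so far=[4, 2, 3]
  pop 0: indeg[1]->0 | ready=[1] | order so far=[4, 2, 3, 0]
  pop 1: no out-edges | ready=[] | order so far=[4, 2, 3, 0, 1]
  Result: [4, 2, 3, 0, 1]

Answer: [4, 2, 3, 0, 1]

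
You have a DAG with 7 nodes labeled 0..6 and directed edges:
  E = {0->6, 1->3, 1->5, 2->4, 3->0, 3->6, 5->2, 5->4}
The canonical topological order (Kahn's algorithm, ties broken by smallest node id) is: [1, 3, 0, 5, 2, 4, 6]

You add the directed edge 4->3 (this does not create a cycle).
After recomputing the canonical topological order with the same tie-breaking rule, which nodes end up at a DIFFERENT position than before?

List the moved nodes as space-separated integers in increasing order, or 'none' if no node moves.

Old toposort: [1, 3, 0, 5, 2, 4, 6]
Added edge 4->3
Recompute Kahn (smallest-id tiebreak):
  initial in-degrees: [1, 0, 1, 2, 2, 1, 2]
  ready (indeg=0): [1]
  pop 1: indeg[3]->1; indeg[5]->0 | ready=[5] | order so far=[1]
  pop 5: indeg[2]->0; indeg[4]->1 | ready=[2] | order so far=[1, 5]
  pop 2: indeg[4]->0 | ready=[4] | order so far=[1, 5, 2]
  pop 4: indeg[3]->0 | ready=[3] | order so far=[1, 5, 2, 4]
  pop 3: indeg[0]->0; indeg[6]->1 | ready=[0] | order so far=[1, 5, 2, 4, 3]
  pop 0: indeg[6]->0 | ready=[6] | order so far=[1, 5, 2, 4, 3, 0]
  pop 6: no out-edges | ready=[] | order so far=[1, 5, 2, 4, 3, 0, 6]
New canonical toposort: [1, 5, 2, 4, 3, 0, 6]
Compare positions:
  Node 0: index 2 -> 5 (moved)
  Node 1: index 0 -> 0 (same)
  Node 2: index 4 -> 2 (moved)
  Node 3: index 1 -> 4 (moved)
  Node 4: index 5 -> 3 (moved)
  Node 5: index 3 -> 1 (moved)
  Node 6: index 6 -> 6 (same)
Nodes that changed position: 0 2 3 4 5

Answer: 0 2 3 4 5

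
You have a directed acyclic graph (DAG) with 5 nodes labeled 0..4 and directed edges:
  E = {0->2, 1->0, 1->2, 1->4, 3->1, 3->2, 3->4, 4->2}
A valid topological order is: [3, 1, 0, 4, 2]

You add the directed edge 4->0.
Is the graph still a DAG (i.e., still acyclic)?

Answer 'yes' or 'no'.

Given toposort: [3, 1, 0, 4, 2]
Position of 4: index 3; position of 0: index 2
New edge 4->0: backward (u after v in old order)
Backward edge: old toposort is now invalid. Check if this creates a cycle.
Does 0 already reach 4? Reachable from 0: [0, 2]. NO -> still a DAG (reorder needed).
Still a DAG? yes

Answer: yes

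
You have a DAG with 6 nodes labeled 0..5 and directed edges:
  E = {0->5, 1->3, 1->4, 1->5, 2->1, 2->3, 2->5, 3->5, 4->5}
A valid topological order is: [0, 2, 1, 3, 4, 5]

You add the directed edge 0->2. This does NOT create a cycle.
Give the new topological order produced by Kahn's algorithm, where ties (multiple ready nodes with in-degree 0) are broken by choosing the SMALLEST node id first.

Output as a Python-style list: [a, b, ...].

Answer: [0, 2, 1, 3, 4, 5]

Derivation:
Old toposort: [0, 2, 1, 3, 4, 5]
Added edge: 0->2
Position of 0 (0) < position of 2 (1). Old order still valid.
Run Kahn's algorithm (break ties by smallest node id):
  initial in-degrees: [0, 1, 1, 2, 1, 5]
  ready (indeg=0): [0]
  pop 0: indeg[2]->0; indeg[5]->4 | ready=[2] | order so far=[0]
  pop 2: indeg[1]->0; indeg[3]->1; indeg[5]->3 | ready=[1] | order so far=[0, 2]
  pop 1: indeg[3]->0; indeg[4]->0; indeg[5]->2 | ready=[3, 4] | order so far=[0, 2, 1]
  pop 3: indeg[5]->1 | ready=[4] | order so far=[0, 2, 1, 3]
  pop 4: indeg[5]->0 | ready=[5] | order so far=[0, 2, 1, 3, 4]
  pop 5: no out-edges | ready=[] | order so far=[0, 2, 1, 3, 4, 5]
  Result: [0, 2, 1, 3, 4, 5]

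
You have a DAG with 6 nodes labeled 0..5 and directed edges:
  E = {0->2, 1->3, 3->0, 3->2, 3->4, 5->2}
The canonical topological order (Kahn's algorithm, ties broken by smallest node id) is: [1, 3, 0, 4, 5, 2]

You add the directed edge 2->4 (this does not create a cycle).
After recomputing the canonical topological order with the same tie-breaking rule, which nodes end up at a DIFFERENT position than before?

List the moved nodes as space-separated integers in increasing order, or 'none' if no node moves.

Answer: 2 4 5

Derivation:
Old toposort: [1, 3, 0, 4, 5, 2]
Added edge 2->4
Recompute Kahn (smallest-id tiebreak):
  initial in-degrees: [1, 0, 3, 1, 2, 0]
  ready (indeg=0): [1, 5]
  pop 1: indeg[3]->0 | ready=[3, 5] | order so far=[1]
  pop 3: indeg[0]->0; indeg[2]->2; indeg[4]->1 | ready=[0, 5] | order so far=[1, 3]
  pop 0: indeg[2]->1 | ready=[5] | order so far=[1, 3, 0]
  pop 5: indeg[2]->0 | ready=[2] | order so far=[1, 3, 0, 5]
  pop 2: indeg[4]->0 | ready=[4] | order so far=[1, 3, 0, 5, 2]
  pop 4: no out-edges | ready=[] | order so far=[1, 3, 0, 5, 2, 4]
New canonical toposort: [1, 3, 0, 5, 2, 4]
Compare positions:
  Node 0: index 2 -> 2 (same)
  Node 1: index 0 -> 0 (same)
  Node 2: index 5 -> 4 (moved)
  Node 3: index 1 -> 1 (same)
  Node 4: index 3 -> 5 (moved)
  Node 5: index 4 -> 3 (moved)
Nodes that changed position: 2 4 5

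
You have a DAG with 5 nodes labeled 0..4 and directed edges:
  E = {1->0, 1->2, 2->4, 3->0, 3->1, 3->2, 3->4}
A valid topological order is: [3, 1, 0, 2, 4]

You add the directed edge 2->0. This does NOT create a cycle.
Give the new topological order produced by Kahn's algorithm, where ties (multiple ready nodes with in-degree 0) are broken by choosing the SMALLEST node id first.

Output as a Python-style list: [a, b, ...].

Answer: [3, 1, 2, 0, 4]

Derivation:
Old toposort: [3, 1, 0, 2, 4]
Added edge: 2->0
Position of 2 (3) > position of 0 (2). Must reorder: 2 must now come before 0.
Run Kahn's algorithm (break ties by smallest node id):
  initial in-degrees: [3, 1, 2, 0, 2]
  ready (indeg=0): [3]
  pop 3: indeg[0]->2; indeg[1]->0; indeg[2]->1; indeg[4]->1 | ready=[1] | order so far=[3]
  pop 1: indeg[0]->1; indeg[2]->0 | ready=[2] | order so far=[3, 1]
  pop 2: indeg[0]->0; indeg[4]->0 | ready=[0, 4] | order so far=[3, 1, 2]
  pop 0: no out-edges | ready=[4] | order so far=[3, 1, 2, 0]
  pop 4: no out-edges | ready=[] | order so far=[3, 1, 2, 0, 4]
  Result: [3, 1, 2, 0, 4]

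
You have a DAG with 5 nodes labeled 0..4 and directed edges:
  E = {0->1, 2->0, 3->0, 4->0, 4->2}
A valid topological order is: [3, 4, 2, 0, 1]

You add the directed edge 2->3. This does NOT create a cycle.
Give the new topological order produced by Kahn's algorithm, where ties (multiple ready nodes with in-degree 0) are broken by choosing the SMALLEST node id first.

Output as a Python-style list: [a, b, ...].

Old toposort: [3, 4, 2, 0, 1]
Added edge: 2->3
Position of 2 (2) > position of 3 (0). Must reorder: 2 must now come before 3.
Run Kahn's algorithm (break ties by smallest node id):
  initial in-degrees: [3, 1, 1, 1, 0]
  ready (indeg=0): [4]
  pop 4: indeg[0]->2; indeg[2]->0 | ready=[2] | order so far=[4]
  pop 2: indeg[0]->1; indeg[3]->0 | ready=[3] | order so far=[4, 2]
  pop 3: indeg[0]->0 | ready=[0] | order so far=[4, 2, 3]
  pop 0: indeg[1]->0 | ready=[1] | order so far=[4, 2, 3, 0]
  pop 1: no out-edges | ready=[] | order so far=[4, 2, 3, 0, 1]
  Result: [4, 2, 3, 0, 1]

Answer: [4, 2, 3, 0, 1]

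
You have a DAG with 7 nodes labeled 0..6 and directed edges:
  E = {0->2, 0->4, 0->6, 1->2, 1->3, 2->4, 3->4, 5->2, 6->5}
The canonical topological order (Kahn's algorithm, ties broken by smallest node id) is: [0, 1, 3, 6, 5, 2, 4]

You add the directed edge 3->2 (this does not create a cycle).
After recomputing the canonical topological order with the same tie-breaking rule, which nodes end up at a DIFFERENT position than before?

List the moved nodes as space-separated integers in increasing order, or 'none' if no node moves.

Old toposort: [0, 1, 3, 6, 5, 2, 4]
Added edge 3->2
Recompute Kahn (smallest-id tiebreak):
  initial in-degrees: [0, 0, 4, 1, 3, 1, 1]
  ready (indeg=0): [0, 1]
  pop 0: indeg[2]->3; indeg[4]->2; indeg[6]->0 | ready=[1, 6] | order so far=[0]
  pop 1: indeg[2]->2; indeg[3]->0 | ready=[3, 6] | order so far=[0, 1]
  pop 3: indeg[2]->1; indeg[4]->1 | ready=[6] | order so far=[0, 1, 3]
  pop 6: indeg[5]->0 | ready=[5] | order so far=[0, 1, 3, 6]
  pop 5: indeg[2]->0 | ready=[2] | order so far=[0, 1, 3, 6, 5]
  pop 2: indeg[4]->0 | ready=[4] | order so far=[0, 1, 3, 6, 5, 2]
  pop 4: no out-edges | ready=[] | order so far=[0, 1, 3, 6, 5, 2, 4]
New canonical toposort: [0, 1, 3, 6, 5, 2, 4]
Compare positions:
  Node 0: index 0 -> 0 (same)
  Node 1: index 1 -> 1 (same)
  Node 2: index 5 -> 5 (same)
  Node 3: index 2 -> 2 (same)
  Node 4: index 6 -> 6 (same)
  Node 5: index 4 -> 4 (same)
  Node 6: index 3 -> 3 (same)
Nodes that changed position: none

Answer: none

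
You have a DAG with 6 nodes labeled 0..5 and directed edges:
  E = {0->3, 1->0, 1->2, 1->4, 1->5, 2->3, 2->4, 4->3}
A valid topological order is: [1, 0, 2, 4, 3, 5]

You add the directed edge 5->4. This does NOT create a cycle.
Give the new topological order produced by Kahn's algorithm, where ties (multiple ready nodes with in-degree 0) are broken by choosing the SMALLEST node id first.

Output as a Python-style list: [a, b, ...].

Answer: [1, 0, 2, 5, 4, 3]

Derivation:
Old toposort: [1, 0, 2, 4, 3, 5]
Added edge: 5->4
Position of 5 (5) > position of 4 (3). Must reorder: 5 must now come before 4.
Run Kahn's algorithm (break ties by smallest node id):
  initial in-degrees: [1, 0, 1, 3, 3, 1]
  ready (indeg=0): [1]
  pop 1: indeg[0]->0; indeg[2]->0; indeg[4]->2; indeg[5]->0 | ready=[0, 2, 5] | order so far=[1]
  pop 0: indeg[3]->2 | ready=[2, 5] | order so far=[1, 0]
  pop 2: indeg[3]->1; indeg[4]->1 | ready=[5] | order so far=[1, 0, 2]
  pop 5: indeg[4]->0 | ready=[4] | order so far=[1, 0, 2, 5]
  pop 4: indeg[3]->0 | ready=[3] | order so far=[1, 0, 2, 5, 4]
  pop 3: no out-edges | ready=[] | order so far=[1, 0, 2, 5, 4, 3]
  Result: [1, 0, 2, 5, 4, 3]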